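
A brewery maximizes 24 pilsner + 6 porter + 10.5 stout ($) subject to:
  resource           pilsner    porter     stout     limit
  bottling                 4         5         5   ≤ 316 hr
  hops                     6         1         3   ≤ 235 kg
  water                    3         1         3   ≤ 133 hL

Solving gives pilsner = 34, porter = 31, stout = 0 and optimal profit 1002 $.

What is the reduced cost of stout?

-7.5

At the optimum: bottling uses 291 of 316 (slack = 25); hops uses 235 of 235 (binding); water uses 133 of 133 (binding).
Since bottling is not tight, its dual is 0.
The binding rows give the dual system: 6·y_hops + 3·y_water = 24 and 1·y_hops + 1·y_water = 6.
→ y_hops = 2 and y_water = 4.
Reduced cost of stout: c₃ − yᵀa₃ = 10.5 − (2·3 + 4·3) = 10.5 − 18 = -7.5.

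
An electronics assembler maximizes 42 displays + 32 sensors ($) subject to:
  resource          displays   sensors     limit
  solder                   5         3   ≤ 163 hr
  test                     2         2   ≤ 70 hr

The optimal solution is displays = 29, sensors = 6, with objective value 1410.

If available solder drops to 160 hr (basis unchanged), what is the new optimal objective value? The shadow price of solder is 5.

1395

Δb = -3, so new z* = 1410 + (5)·(-3) = 1410 − 15 = 1395.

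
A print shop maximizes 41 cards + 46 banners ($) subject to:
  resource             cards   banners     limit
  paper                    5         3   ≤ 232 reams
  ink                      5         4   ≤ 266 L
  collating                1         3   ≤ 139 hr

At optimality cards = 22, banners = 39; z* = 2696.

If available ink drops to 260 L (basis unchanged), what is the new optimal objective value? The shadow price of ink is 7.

Δb = -6, so new z* = 2696 + (7)·(-6) = 2696 − 42 = 2654.

2654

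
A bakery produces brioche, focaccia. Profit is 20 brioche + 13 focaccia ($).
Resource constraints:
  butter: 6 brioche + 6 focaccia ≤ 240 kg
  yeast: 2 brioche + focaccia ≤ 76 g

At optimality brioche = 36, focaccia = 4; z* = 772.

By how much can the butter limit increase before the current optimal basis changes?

216

Binding constraints: butter, yeast. The basis is B = [[6,6],[2,1]] with det -6.
Per unit increase in butter, x* moves by d = (-0.1667, 0.3333).
The basis stays optimal until brioche reaches 0; allowable increase = 216 kg.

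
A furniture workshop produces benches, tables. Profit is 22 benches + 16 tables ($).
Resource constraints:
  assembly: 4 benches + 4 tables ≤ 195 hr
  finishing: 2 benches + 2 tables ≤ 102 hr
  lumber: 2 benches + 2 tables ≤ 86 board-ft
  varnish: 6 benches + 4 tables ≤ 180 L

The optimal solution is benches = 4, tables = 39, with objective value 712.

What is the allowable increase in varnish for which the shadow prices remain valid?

78

Binding constraints: lumber, varnish. The basis is B = [[2,2],[6,4]] with det -4.
Per unit increase in varnish, x* moves by d = (0.5, -0.5).
The basis stays optimal until tables reaches 0; allowable increase = 78 L.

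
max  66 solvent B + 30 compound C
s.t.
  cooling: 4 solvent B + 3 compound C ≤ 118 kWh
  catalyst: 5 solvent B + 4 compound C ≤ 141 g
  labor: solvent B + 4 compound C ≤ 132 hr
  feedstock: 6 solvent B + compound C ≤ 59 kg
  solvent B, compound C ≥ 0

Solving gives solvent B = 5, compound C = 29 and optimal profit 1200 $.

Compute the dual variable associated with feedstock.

6

Binding: catalyst and feedstock. Non-binding: cooling (11 unused), labor (11 unused).
Slack constraints have shadow price 0 (complementary slackness).
The binding rows give the dual system: 5·y_catalyst + 6·y_feedstock = 66 and 4·y_catalyst + 1·y_feedstock = 30.
Solving: y_catalyst = 6, y_feedstock = 6.
Shadow price of feedstock = 6.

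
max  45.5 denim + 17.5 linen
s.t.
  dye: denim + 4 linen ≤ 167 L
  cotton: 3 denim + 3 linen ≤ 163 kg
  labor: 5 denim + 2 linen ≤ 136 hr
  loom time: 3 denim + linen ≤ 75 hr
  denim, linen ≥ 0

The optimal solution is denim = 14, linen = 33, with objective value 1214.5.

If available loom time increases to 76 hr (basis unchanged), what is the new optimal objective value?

At the optimum: dye uses 146 of 167 (slack = 21); cotton uses 141 of 163 (slack = 22); labor uses 136 of 136 (binding); loom time uses 75 of 75 (binding).
Slack constraints have shadow price 0 (complementary slackness).
Dual feasibility on the basic columns requires 5·y_labor + 3·y_loom time = 45.5, 2·y_labor + 1·y_loom time = 17.5.
Solving: y_labor = 7, y_loom time = 3.5.
Δz = y_loom time·Δb = 3.5 × (1) = 3.5, so new z* = 1214.5 + 3.5 = 1218.

1218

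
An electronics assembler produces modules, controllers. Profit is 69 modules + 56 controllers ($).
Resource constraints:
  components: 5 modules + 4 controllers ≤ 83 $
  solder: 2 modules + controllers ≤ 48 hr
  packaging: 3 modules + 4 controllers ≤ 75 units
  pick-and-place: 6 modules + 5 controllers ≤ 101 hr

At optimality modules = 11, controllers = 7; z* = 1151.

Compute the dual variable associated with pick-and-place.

4

At the optimum: components uses 83 of 83 (binding); solder uses 29 of 48 (slack = 19); packaging uses 61 of 75 (slack = 14); pick-and-place uses 101 of 101 (binding).
Slack constraints have shadow price 0 (complementary slackness).
Dual feasibility on the basic columns requires 5·y_components + 6·y_pick-and-place = 69, 4·y_components + 5·y_pick-and-place = 56.
This yields shadow prices y_components = 9, y_pick-and-place = 4.
Shadow price of pick-and-place = 4.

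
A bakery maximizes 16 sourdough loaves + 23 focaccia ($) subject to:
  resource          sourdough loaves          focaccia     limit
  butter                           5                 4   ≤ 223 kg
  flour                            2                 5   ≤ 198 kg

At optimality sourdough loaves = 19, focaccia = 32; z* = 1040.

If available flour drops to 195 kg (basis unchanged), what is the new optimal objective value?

Both butter and flour are binding at x*.
The binding rows give the dual system: 5·y_butter + 2·y_flour = 16 and 4·y_butter + 5·y_flour = 23.
This yields shadow prices y_butter = 2, y_flour = 3.
Δz = y_flour·Δb = 3 × (-3) = -9, so new z* = 1040 − 9 = 1031.

1031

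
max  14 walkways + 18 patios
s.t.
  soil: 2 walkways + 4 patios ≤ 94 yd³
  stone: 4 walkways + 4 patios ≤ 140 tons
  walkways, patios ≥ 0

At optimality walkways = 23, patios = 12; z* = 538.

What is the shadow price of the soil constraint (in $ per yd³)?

Check each constraint at x*: soil 94/94 (tight); stone 140/140 (tight).
From A_Bᵀ y = c: 2·y_soil + 4·y_stone = 14; 4·y_soil + 4·y_stone = 18.
→ y_soil = 2 and y_stone = 2.5.
Shadow price of soil = 2.

2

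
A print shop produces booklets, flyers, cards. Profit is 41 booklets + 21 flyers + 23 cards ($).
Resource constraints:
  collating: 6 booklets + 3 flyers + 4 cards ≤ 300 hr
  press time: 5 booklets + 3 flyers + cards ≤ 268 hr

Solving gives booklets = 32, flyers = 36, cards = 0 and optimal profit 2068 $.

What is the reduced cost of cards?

At the optimum: collating uses 300 of 300 (binding); press time uses 268 of 268 (binding).
The binding rows give the dual system: 6·y_collating + 5·y_press time = 41 and 3·y_collating + 3·y_press time = 21.
→ y_collating = 6 and y_press time = 1.
Reduced cost of cards: c₃ − yᵀa₃ = 23 − (6·4 + 1·1) = 23 − 25 = -2.

-2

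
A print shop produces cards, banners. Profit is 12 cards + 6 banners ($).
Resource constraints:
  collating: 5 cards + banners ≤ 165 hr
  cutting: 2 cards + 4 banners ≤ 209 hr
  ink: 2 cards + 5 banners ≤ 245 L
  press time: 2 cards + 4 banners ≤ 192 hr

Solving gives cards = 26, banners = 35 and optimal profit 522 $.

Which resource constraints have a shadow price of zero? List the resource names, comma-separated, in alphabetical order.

cutting, ink

collating: 165/165 (binding)
cutting: 192/209 (slack 17)
ink: 227/245 (slack 18)
press time: 192/192 (binding)
By complementary slackness, a constraint with positive slack has shadow price 0 → cutting, ink.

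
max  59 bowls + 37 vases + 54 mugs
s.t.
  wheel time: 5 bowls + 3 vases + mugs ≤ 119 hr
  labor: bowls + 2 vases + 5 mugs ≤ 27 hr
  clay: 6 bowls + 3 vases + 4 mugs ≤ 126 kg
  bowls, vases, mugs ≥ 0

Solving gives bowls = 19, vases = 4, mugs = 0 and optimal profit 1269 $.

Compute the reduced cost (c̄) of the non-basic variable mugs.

-7

Check each constraint at x*: wheel time 107/119 (slack 12); labor 27/27 (tight); clay 126/126 (tight).
Since wheel time is not tight, its dual is 0.
From A_Bᵀ y = c: 1·y_labor + 6·y_clay = 59; 2·y_labor + 3·y_clay = 37.
Solving: y_labor = 5, y_clay = 9.
Reduced cost of mugs: c₃ − yᵀa₃ = 54 − (5·5 + 9·4) = 54 − 61 = -7.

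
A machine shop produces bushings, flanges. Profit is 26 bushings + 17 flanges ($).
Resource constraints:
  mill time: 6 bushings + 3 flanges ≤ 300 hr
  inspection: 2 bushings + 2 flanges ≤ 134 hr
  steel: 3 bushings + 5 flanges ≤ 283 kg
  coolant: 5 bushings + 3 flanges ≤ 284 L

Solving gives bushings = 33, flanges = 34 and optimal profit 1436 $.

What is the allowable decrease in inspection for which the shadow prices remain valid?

Binding constraints: mill time, inspection. The basis is B = [[6,3],[2,2]] with det 6.
Per unit decrease in inspection, x* moves by d = (0.5, -1).
The basis stays optimal until flanges reaches 0; allowable decrease = 34 hr.

34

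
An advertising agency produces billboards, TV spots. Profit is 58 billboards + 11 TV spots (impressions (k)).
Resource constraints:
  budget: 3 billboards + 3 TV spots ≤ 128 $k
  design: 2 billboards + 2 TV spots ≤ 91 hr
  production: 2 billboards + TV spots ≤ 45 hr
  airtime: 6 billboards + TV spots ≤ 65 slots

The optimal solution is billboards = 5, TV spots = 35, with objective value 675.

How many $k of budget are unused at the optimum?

8

budget used = 3·5 + 3·35 = 120; slack = 128 − 120 = 8.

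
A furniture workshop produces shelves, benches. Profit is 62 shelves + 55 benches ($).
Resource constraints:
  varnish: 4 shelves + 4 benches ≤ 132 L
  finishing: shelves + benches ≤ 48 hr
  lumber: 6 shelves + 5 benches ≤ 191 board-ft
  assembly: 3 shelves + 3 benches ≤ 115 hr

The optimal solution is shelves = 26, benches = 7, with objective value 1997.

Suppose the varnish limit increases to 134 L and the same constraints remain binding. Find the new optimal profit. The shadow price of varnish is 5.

Δb = 2, so new z* = 1997 + (5)·(2) = 1997 + 10 = 2007.

2007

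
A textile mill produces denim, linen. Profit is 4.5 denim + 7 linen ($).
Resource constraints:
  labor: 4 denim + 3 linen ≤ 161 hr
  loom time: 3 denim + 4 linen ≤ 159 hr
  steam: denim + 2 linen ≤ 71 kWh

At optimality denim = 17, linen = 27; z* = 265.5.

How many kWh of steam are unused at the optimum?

steam used = 1·17 + 2·27 = 71; slack = 71 − 71 = 0.

0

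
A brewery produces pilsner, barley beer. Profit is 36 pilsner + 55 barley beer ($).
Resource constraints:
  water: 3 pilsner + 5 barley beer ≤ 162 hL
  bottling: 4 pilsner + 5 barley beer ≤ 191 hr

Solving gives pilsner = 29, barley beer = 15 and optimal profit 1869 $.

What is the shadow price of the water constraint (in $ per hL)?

8

Check each constraint at x*: water 162/162 (tight); bottling 191/191 (tight).
The binding rows give the dual system: 3·y_water + 4·y_bottling = 36 and 5·y_water + 5·y_bottling = 55.
Solving: y_water = 8, y_bottling = 3.
Shadow price of water = 8.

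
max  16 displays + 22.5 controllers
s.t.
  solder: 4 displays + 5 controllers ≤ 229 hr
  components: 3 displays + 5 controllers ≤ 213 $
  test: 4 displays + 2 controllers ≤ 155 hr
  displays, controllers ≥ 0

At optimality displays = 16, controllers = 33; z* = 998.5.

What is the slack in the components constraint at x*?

0

components used = 3·16 + 5·33 = 213; slack = 213 − 213 = 0.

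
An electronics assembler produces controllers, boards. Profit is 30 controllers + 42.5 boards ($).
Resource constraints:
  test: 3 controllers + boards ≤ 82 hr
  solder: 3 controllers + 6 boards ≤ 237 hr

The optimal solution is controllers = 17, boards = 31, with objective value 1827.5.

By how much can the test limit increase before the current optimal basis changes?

155

Binding constraints: test, solder. The basis is B = [[3,1],[3,6]] with det 15.
Per unit increase in test, x* moves by d = (0.4, -0.2).
The basis stays optimal until boards reaches 0; allowable increase = 155 hr.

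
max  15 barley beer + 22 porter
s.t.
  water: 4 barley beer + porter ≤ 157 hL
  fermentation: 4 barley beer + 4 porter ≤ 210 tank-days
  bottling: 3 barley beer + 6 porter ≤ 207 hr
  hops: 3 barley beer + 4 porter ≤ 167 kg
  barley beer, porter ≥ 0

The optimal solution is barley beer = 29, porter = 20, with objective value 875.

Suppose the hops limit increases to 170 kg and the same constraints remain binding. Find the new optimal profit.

At the optimum: water uses 136 of 157 (slack = 21); fermentation uses 196 of 210 (slack = 14); bottling uses 207 of 207 (binding); hops uses 167 of 167 (binding).
Since water, fermentation are not tight, their duals are 0.
From A_Bᵀ y = c: 3·y_bottling + 3·y_hops = 15; 6·y_bottling + 4·y_hops = 22.
Solving: y_bottling = 1, y_hops = 4.
Δz = y_hops·Δb = 4 × (3) = 12, so new z* = 875 + 12 = 887.

887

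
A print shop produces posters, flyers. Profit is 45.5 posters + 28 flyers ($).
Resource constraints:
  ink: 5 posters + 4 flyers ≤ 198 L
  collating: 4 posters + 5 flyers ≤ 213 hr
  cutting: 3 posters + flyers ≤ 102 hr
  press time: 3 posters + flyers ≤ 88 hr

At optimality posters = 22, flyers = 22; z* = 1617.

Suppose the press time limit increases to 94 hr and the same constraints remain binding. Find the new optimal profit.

1653

Binding: ink and press time. Non-binding: collating (15 unused), cutting (14 unused).
Since collating, cutting are not tight, their duals are 0.
Dual feasibility on the basic columns requires 5·y_ink + 3·y_press time = 45.5, 4·y_ink + 1·y_press time = 28.
→ y_ink = 5.5 and y_press time = 6.
Δz = y_press time·Δb = 6 × (6) = 36, so new z* = 1617 + 36 = 1653.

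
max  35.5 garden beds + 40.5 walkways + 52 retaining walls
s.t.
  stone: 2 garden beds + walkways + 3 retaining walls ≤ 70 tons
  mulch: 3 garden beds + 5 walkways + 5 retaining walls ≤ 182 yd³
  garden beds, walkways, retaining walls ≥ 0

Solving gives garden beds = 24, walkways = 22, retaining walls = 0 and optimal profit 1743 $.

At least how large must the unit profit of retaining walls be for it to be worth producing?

Both stone and mulch are binding at x*.
From A_Bᵀ y = c: 2·y_stone + 3·y_mulch = 35.5; 1·y_stone + 5·y_mulch = 40.5.
→ y_stone = 8 and y_mulch = 6.5.
retaining walls enters the basis when its profit ≥ yᵀa₃ = 8·3 + 6.5·5 = 56.5.

56.5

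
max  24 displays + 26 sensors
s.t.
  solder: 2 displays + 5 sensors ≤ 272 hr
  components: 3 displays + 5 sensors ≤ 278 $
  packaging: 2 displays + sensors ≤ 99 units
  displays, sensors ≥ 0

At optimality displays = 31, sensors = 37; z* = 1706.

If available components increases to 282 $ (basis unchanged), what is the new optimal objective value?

1722

Binding: components and packaging. Non-binding: solder (25 unused).
Slack constraints have shadow price 0 (complementary slackness).
From A_Bᵀ y = c: 3·y_components + 2·y_packaging = 24; 5·y_components + 1·y_packaging = 26.
→ y_components = 4 and y_packaging = 6.
Δz = y_components·Δb = 4 × (4) = 16, so new z* = 1706 + 16 = 1722.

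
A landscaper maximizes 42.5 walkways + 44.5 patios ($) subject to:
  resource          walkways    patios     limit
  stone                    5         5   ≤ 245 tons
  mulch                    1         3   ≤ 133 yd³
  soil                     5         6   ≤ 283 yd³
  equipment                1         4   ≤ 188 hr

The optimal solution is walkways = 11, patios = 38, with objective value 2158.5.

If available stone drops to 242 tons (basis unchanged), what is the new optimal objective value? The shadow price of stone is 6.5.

2139

Δb = -3, so new z* = 2158.5 + (6.5)·(-3) = 2158.5 − 19.5 = 2139.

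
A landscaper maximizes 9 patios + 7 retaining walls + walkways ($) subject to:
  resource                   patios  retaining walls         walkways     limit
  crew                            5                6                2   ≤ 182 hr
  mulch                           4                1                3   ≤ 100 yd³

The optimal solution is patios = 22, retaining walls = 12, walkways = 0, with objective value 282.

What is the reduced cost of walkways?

At the optimum: crew uses 182 of 182 (binding); mulch uses 100 of 100 (binding).
From A_Bᵀ y = c: 5·y_crew + 4·y_mulch = 9; 6·y_crew + 1·y_mulch = 7.
This yields shadow prices y_crew = 1, y_mulch = 1.
Reduced cost of walkways: c₃ − yᵀa₃ = 1 − (1·2 + 1·3) = 1 − 5 = -4.

-4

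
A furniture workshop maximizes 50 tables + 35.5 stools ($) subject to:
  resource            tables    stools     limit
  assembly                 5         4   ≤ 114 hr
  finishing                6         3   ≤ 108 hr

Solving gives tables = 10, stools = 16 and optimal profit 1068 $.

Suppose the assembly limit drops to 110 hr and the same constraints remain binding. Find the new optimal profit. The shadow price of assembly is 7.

1040

Δb = -4, so new z* = 1068 + (7)·(-4) = 1068 − 28 = 1040.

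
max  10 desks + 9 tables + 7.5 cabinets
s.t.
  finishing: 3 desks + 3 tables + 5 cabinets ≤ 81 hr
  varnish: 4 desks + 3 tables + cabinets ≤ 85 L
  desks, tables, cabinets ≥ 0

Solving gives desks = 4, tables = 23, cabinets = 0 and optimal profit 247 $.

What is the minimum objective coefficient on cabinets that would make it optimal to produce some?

Check each constraint at x*: finishing 81/81 (tight); varnish 85/85 (tight).
Dual feasibility on the basic columns requires 3·y_finishing + 4·y_varnish = 10, 3·y_finishing + 3·y_varnish = 9.
→ y_finishing = 2 and y_varnish = 1.
cabinets enters the basis when its profit ≥ yᵀa₃ = 2·5 + 1·1 = 11.

11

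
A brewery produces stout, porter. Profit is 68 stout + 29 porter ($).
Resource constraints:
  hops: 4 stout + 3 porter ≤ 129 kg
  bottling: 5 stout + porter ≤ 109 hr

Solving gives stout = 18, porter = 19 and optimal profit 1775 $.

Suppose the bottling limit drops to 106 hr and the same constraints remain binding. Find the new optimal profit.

1751

Both hops and bottling are binding at x*.
From A_Bᵀ y = c: 4·y_hops + 5·y_bottling = 68; 3·y_hops + 1·y_bottling = 29.
Solving: y_hops = 7, y_bottling = 8.
Δz = y_bottling·Δb = 8 × (-3) = -24, so new z* = 1775 − 24 = 1751.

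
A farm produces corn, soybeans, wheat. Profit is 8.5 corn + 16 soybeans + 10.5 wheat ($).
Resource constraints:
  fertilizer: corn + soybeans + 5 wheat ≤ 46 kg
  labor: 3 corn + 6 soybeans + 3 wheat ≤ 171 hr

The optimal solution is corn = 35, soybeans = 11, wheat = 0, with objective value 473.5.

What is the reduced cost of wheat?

-2

At the optimum: fertilizer uses 46 of 46 (binding); labor uses 171 of 171 (binding).
The binding rows give the dual system: 1·y_fertilizer + 3·y_labor = 8.5 and 1·y_fertilizer + 6·y_labor = 16.
Solving: y_fertilizer = 1, y_labor = 2.5.
Reduced cost of wheat: c₃ − yᵀa₃ = 10.5 − (1·5 + 2.5·3) = 10.5 − 12.5 = -2.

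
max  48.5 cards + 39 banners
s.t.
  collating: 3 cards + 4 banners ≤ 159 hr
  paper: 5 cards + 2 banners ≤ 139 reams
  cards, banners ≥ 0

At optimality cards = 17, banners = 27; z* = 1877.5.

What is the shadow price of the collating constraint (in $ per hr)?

7

At the optimum: collating uses 159 of 159 (binding); paper uses 139 of 139 (binding).
Dual feasibility on the basic columns requires 3·y_collating + 5·y_paper = 48.5, 4·y_collating + 2·y_paper = 39.
Solving: y_collating = 7, y_paper = 5.5.
Shadow price of collating = 7.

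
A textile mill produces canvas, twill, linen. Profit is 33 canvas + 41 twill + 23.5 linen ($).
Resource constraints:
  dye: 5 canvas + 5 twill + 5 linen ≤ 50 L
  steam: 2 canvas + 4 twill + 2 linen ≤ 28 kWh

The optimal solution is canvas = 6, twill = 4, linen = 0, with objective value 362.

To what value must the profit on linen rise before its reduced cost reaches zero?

At the optimum: dye uses 50 of 50 (binding); steam uses 28 of 28 (binding).
From A_Bᵀ y = c: 5·y_dye + 2·y_steam = 33; 5·y_dye + 4·y_steam = 41.
→ y_dye = 5 and y_steam = 4.
linen enters the basis when its profit ≥ yᵀa₃ = 5·5 + 4·2 = 33.

33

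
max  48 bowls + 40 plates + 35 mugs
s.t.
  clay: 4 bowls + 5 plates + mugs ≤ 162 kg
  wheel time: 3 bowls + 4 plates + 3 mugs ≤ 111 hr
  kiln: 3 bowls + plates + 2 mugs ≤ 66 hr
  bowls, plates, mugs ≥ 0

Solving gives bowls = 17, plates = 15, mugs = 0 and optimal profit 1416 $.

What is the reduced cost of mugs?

-5

Check each constraint at x*: clay 143/162 (slack 19); wheel time 111/111 (tight); kiln 66/66 (tight).
By complementary slackness, y = 0 for the non-binding constraint.
From A_Bᵀ y = c: 3·y_wheel time + 3·y_kiln = 48; 4·y_wheel time + 1·y_kiln = 40.
This yields shadow prices y_wheel time = 8, y_kiln = 8.
Reduced cost of mugs: c₃ − yᵀa₃ = 35 − (8·3 + 8·2) = 35 − 40 = -5.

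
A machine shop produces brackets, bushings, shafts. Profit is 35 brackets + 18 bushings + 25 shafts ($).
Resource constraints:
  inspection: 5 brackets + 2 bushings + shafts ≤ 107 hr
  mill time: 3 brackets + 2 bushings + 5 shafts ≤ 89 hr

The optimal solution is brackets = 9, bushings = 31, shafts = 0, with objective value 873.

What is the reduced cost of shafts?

Check each constraint at x*: inspection 107/107 (tight); mill time 89/89 (tight).
The binding rows give the dual system: 5·y_inspection + 3·y_mill time = 35 and 2·y_inspection + 2·y_mill time = 18.
Solving: y_inspection = 4, y_mill time = 5.
Reduced cost of shafts: c₃ − yᵀa₃ = 25 − (4·1 + 5·5) = 25 − 29 = -4.

-4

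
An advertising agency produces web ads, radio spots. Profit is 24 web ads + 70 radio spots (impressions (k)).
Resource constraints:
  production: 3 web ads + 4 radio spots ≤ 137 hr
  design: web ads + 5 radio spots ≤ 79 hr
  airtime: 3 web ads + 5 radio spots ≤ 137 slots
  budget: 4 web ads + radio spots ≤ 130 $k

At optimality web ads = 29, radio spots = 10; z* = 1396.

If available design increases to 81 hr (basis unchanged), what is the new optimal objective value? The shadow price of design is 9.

Δb = 2, so new z* = 1396 + (9)·(2) = 1396 + 18 = 1414.

1414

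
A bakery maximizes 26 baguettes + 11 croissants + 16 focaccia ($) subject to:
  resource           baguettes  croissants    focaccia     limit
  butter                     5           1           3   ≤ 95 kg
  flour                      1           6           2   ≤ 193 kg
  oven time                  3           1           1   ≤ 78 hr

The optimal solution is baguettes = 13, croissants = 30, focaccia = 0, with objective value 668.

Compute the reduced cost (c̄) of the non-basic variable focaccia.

-1

Check each constraint at x*: butter 95/95 (tight); flour 193/193 (tight); oven time 69/78 (slack 9).
Since oven time is not tight, its dual is 0.
The binding rows give the dual system: 5·y_butter + 1·y_flour = 26 and 1·y_butter + 6·y_flour = 11.
Solving: y_butter = 5, y_flour = 1.
Reduced cost of focaccia: c₃ − yᵀa₃ = 16 − (5·3 + 1·2) = 16 − 17 = -1.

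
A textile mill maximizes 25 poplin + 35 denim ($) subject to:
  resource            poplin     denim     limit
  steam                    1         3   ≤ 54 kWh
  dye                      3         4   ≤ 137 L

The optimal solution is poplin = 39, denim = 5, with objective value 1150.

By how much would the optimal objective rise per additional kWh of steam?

Both steam and dye are binding at x*.
From A_Bᵀ y = c: 1·y_steam + 3·y_dye = 25; 3·y_steam + 4·y_dye = 35.
Solving: y_steam = 1, y_dye = 8.
Shadow price of steam = 1.

1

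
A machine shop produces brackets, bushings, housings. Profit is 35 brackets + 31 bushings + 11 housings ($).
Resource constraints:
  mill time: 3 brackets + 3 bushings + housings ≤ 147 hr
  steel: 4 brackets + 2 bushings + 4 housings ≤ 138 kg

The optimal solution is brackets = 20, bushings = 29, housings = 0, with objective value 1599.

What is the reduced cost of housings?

-6

Check each constraint at x*: mill time 147/147 (tight); steel 138/138 (tight).
Dual feasibility on the basic columns requires 3·y_mill time + 4·y_steel = 35, 3·y_mill time + 2·y_steel = 31.
This yields shadow prices y_mill time = 9, y_steel = 2.
Reduced cost of housings: c₃ − yᵀa₃ = 11 − (9·1 + 2·4) = 11 − 17 = -6.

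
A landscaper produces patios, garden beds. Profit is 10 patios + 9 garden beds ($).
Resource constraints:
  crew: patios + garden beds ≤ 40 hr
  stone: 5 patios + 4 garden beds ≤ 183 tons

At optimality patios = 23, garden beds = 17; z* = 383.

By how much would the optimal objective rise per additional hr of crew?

At the optimum: crew uses 40 of 40 (binding); stone uses 183 of 183 (binding).
Dual feasibility on the basic columns requires 1·y_crew + 5·y_stone = 10, 1·y_crew + 4·y_stone = 9.
Solving: y_crew = 5, y_stone = 1.
Shadow price of crew = 5.

5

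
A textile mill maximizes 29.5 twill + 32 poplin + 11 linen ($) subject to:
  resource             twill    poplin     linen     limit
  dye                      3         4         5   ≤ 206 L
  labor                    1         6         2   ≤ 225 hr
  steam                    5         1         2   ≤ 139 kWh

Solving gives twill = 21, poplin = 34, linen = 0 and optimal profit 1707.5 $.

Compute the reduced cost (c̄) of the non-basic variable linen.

Check each constraint at x*: dye 199/206 (slack 7); labor 225/225 (tight); steam 139/139 (tight).
Slack constraints have shadow price 0 (complementary slackness).
From A_Bᵀ y = c: 1·y_labor + 5·y_steam = 29.5; 6·y_labor + 1·y_steam = 32.
→ y_labor = 4.5 and y_steam = 5.
Reduced cost of linen: c₃ − yᵀa₃ = 11 − (4.5·2 + 5·2) = 11 − 19 = -8.

-8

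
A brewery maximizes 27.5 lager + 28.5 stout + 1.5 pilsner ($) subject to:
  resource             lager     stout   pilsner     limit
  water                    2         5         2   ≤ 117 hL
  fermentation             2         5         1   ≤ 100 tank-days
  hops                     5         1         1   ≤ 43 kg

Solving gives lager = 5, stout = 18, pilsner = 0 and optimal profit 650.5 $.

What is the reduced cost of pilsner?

Check each constraint at x*: water 100/117 (slack 17); fermentation 100/100 (tight); hops 43/43 (tight).
Slack constraints have shadow price 0 (complementary slackness).
Dual feasibility on the basic columns requires 2·y_fermentation + 5·y_hops = 27.5, 5·y_fermentation + 1·y_hops = 28.5.
This yields shadow prices y_fermentation = 5, y_hops = 3.5.
Reduced cost of pilsner: c₃ − yᵀa₃ = 1.5 − (5·1 + 3.5·1) = 1.5 − 8.5 = -7.

-7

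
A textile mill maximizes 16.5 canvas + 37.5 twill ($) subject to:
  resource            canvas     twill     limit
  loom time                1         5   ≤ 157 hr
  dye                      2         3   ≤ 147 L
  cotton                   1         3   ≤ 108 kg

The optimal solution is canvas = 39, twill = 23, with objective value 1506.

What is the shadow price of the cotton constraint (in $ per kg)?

Binding: dye and cotton. Non-binding: loom time (3 unused).
Slack constraints have shadow price 0 (complementary slackness).
The binding rows give the dual system: 2·y_dye + 1·y_cotton = 16.5 and 3·y_dye + 3·y_cotton = 37.5.
→ y_dye = 4 and y_cotton = 8.5.
Shadow price of cotton = 8.5.

8.5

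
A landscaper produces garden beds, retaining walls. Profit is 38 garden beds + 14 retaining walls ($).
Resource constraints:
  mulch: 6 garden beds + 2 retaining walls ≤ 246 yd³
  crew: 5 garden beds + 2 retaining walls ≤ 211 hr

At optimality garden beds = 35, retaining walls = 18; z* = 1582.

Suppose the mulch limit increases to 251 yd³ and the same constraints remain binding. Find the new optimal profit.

1597

Check each constraint at x*: mulch 246/246 (tight); crew 211/211 (tight).
The binding rows give the dual system: 6·y_mulch + 5·y_crew = 38 and 2·y_mulch + 2·y_crew = 14.
This yields shadow prices y_mulch = 3, y_crew = 4.
Δz = y_mulch·Δb = 3 × (5) = 15, so new z* = 1582 + 15 = 1597.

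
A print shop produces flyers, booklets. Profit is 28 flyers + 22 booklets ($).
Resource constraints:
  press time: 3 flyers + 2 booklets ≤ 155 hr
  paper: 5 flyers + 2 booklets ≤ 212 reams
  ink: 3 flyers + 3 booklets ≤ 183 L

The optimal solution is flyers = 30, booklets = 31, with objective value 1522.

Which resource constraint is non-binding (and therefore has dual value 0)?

press time: 152/155 (slack 3)
paper: 212/212 (binding)
ink: 183/183 (binding)
By complementary slackness, a constraint with positive slack has shadow price 0 → press time.

press time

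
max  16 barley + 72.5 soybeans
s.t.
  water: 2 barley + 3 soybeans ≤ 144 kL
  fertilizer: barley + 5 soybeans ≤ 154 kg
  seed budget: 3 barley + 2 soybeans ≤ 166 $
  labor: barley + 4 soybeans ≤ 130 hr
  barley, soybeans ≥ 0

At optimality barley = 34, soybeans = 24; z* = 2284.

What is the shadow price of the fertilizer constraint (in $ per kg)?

8.5

Binding: fertilizer and labor. Non-binding: water (4 unused), seed budget (16 unused).
Since water, seed budget are not tight, their duals are 0.
The binding rows give the dual system: 1·y_fertilizer + 1·y_labor = 16 and 5·y_fertilizer + 4·y_labor = 72.5.
→ y_fertilizer = 8.5 and y_labor = 7.5.
Shadow price of fertilizer = 8.5.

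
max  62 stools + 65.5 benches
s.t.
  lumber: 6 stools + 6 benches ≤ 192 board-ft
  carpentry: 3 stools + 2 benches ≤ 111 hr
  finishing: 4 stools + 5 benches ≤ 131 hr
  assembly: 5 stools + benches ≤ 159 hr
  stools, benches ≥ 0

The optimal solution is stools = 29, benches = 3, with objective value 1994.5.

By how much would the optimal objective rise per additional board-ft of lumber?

Check each constraint at x*: lumber 192/192 (tight); carpentry 93/111 (slack 18); finishing 131/131 (tight); assembly 148/159 (slack 11).
By complementary slackness, y = 0 for the non-binding constraints.
The binding rows give the dual system: 6·y_lumber + 4·y_finishing = 62 and 6·y_lumber + 5·y_finishing = 65.5.
This yields shadow prices y_lumber = 8, y_finishing = 3.5.
Shadow price of lumber = 8.

8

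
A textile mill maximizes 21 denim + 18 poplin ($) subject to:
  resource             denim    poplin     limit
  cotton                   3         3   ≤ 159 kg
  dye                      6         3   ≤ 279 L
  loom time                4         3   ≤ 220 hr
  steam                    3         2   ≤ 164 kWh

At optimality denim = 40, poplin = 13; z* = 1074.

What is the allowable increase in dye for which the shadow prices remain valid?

39

Binding constraints: cotton, dye. The basis is B = [[3,3],[6,3]] with det -9.
Per unit increase in dye, x* moves by d = (0.3333, -0.3333).
The basis stays optimal until poplin reaches 0; allowable increase = 39 L.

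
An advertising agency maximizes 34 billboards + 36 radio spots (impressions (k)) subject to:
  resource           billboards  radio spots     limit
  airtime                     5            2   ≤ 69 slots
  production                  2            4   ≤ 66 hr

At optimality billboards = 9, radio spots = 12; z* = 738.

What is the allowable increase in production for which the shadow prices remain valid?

72

Binding constraints: airtime, production. The basis is B = [[5,2],[2,4]] with det 16.
Per unit increase in production, x* moves by d = (-0.125, 0.3125).
The basis stays optimal until billboards reaches 0; allowable increase = 72 hr.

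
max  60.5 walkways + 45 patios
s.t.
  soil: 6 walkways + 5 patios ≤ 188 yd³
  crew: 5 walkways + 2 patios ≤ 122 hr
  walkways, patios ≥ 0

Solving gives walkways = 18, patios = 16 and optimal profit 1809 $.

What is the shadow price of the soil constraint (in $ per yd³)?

8

Check each constraint at x*: soil 188/188 (tight); crew 122/122 (tight).
Dual feasibility on the basic columns requires 6·y_soil + 5·y_crew = 60.5, 5·y_soil + 2·y_crew = 45.
This yields shadow prices y_soil = 8, y_crew = 2.5.
Shadow price of soil = 8.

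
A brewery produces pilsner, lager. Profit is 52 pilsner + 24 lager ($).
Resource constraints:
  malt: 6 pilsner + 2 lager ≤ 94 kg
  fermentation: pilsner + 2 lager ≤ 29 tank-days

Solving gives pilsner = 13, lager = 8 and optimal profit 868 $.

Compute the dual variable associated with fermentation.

4

Check each constraint at x*: malt 94/94 (tight); fermentation 29/29 (tight).
From A_Bᵀ y = c: 6·y_malt + 1·y_fermentation = 52; 2·y_malt + 2·y_fermentation = 24.
Solving: y_malt = 8, y_fermentation = 4.
Shadow price of fermentation = 4.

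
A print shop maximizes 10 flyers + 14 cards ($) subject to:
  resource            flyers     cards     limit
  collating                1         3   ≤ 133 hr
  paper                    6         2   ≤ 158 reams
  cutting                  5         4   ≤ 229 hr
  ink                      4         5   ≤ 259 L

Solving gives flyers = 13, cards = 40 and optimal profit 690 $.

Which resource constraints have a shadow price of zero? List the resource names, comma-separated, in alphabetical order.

collating: 133/133 (binding)
paper: 158/158 (binding)
cutting: 225/229 (slack 4)
ink: 252/259 (slack 7)
By complementary slackness, a constraint with positive slack has shadow price 0 → cutting, ink.

cutting, ink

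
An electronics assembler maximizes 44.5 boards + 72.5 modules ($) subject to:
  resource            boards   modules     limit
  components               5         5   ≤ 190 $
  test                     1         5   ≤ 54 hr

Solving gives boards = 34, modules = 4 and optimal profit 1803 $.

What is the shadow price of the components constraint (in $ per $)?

At the optimum: components uses 190 of 190 (binding); test uses 54 of 54 (binding).
From A_Bᵀ y = c: 5·y_components + 1·y_test = 44.5; 5·y_components + 5·y_test = 72.5.
This yields shadow prices y_components = 7.5, y_test = 7.
Shadow price of components = 7.5.

7.5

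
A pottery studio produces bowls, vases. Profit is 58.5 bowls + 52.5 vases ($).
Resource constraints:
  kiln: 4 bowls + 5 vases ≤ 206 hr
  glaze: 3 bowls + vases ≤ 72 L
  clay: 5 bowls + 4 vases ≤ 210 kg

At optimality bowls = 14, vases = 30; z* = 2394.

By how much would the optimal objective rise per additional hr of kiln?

Binding: kiln and glaze. Non-binding: clay (20 unused).
By complementary slackness, y = 0 for the non-binding constraint.
The binding rows give the dual system: 4·y_kiln + 3·y_glaze = 58.5 and 5·y_kiln + 1·y_glaze = 52.5.
Solving: y_kiln = 9, y_glaze = 7.5.
Shadow price of kiln = 9.

9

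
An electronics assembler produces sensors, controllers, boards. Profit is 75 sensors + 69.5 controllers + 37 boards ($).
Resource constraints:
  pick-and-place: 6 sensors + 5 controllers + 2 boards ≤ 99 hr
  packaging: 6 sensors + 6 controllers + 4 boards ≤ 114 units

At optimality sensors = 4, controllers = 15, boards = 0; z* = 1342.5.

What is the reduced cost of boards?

Both pick-and-place and packaging are binding at x*.
The binding rows give the dual system: 6·y_pick-and-place + 6·y_packaging = 75 and 5·y_pick-and-place + 6·y_packaging = 69.5.
This yields shadow prices y_pick-and-place = 5.5, y_packaging = 7.
Reduced cost of boards: c₃ − yᵀa₃ = 37 − (5.5·2 + 7·4) = 37 − 39 = -2.

-2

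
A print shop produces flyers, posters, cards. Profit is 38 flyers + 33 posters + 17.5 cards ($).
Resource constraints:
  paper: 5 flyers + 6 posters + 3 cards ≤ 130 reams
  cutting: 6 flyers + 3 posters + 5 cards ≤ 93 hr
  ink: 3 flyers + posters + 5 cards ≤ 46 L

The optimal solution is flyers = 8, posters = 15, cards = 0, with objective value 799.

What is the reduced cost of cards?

Check each constraint at x*: paper 130/130 (tight); cutting 93/93 (tight); ink 39/46 (slack 7).
Since ink is not tight, its dual is 0.
Dual feasibility on the basic columns requires 5·y_paper + 6·y_cutting = 38, 6·y_paper + 3·y_cutting = 33.
This yields shadow prices y_paper = 4, y_cutting = 3.
Reduced cost of cards: c₃ − yᵀa₃ = 17.5 − (4·3 + 3·5) = 17.5 − 27 = -9.5.

-9.5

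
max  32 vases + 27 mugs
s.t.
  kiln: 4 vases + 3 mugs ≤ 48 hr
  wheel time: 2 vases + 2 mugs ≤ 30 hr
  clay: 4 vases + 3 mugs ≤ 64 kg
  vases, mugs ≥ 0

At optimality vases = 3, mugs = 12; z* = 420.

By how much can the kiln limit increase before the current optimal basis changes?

Binding constraints: kiln, wheel time. The basis is B = [[4,3],[2,2]] with det 2.
Per unit increase in kiln, x* moves by d = (1, -1).
The basis stays optimal until mugs reaches 0; allowable increase = 12 hr.

12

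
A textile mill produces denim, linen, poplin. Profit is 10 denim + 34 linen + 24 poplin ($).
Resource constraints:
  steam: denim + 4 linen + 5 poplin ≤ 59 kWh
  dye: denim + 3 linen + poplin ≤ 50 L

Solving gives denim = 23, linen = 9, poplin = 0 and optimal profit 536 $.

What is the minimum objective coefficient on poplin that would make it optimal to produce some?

26

Check each constraint at x*: steam 59/59 (tight); dye 50/50 (tight).
From A_Bᵀ y = c: 1·y_steam + 1·y_dye = 10; 4·y_steam + 3·y_dye = 34.
→ y_steam = 4 and y_dye = 6.
poplin enters the basis when its profit ≥ yᵀa₃ = 4·5 + 6·1 = 26.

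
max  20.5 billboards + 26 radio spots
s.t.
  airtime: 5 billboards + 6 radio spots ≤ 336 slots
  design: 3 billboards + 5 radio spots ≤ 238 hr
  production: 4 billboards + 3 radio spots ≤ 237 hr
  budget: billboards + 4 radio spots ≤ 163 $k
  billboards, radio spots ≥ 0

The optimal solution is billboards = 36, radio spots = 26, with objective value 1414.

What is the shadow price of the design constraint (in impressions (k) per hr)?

Binding: airtime and design. Non-binding: production (15 unused), budget (23 unused).
Slack constraints have shadow price 0 (complementary slackness).
From A_Bᵀ y = c: 5·y_airtime + 3·y_design = 20.5; 6·y_airtime + 5·y_design = 26.
Solving: y_airtime = 3.5, y_design = 1.
Shadow price of design = 1.

1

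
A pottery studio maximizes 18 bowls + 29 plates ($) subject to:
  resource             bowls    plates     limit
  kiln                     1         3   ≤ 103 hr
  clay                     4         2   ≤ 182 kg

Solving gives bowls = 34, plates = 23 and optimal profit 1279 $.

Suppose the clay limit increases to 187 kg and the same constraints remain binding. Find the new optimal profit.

Check each constraint at x*: kiln 103/103 (tight); clay 182/182 (tight).
Dual feasibility on the basic columns requires 1·y_kiln + 4·y_clay = 18, 3·y_kiln + 2·y_clay = 29.
Solving: y_kiln = 8, y_clay = 2.5.
Δz = y_clay·Δb = 2.5 × (5) = 12.5, so new z* = 1279 + 12.5 = 1291.5.

1291.5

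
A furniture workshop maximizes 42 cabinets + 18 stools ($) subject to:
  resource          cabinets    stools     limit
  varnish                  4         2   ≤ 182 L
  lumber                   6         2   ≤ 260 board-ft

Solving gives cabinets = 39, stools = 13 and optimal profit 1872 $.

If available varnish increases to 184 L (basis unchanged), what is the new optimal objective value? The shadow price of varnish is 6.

Δb = 2, so new z* = 1872 + (6)·(2) = 1872 + 12 = 1884.

1884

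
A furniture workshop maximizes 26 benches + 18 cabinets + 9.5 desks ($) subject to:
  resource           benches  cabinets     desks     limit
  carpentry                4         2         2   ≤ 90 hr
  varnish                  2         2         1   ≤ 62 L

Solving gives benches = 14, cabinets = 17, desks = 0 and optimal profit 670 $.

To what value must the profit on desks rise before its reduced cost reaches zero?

13

Both carpentry and varnish are binding at x*.
From A_Bᵀ y = c: 4·y_carpentry + 2·y_varnish = 26; 2·y_carpentry + 2·y_varnish = 18.
This yields shadow prices y_carpentry = 4, y_varnish = 5.
desks enters the basis when its profit ≥ yᵀa₃ = 4·2 + 5·1 = 13.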